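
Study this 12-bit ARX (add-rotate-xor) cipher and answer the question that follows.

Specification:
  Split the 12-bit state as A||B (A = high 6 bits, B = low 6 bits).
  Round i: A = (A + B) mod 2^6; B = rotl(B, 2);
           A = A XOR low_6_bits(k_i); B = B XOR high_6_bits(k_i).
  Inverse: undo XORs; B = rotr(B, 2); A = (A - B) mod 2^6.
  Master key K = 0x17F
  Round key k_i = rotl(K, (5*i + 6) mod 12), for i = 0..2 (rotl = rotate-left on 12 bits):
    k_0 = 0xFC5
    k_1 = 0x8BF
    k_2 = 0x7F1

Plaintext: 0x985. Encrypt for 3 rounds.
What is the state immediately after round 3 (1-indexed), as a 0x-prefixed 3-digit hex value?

s_0 = plaintext = 0x985
s_1 = Round(s_0, k_0) = 0xBAB
s_2 = Round(s_1, k_1) = 0x98C
s_3 = Round(s_2, k_2) = 0x0EF

0x0EF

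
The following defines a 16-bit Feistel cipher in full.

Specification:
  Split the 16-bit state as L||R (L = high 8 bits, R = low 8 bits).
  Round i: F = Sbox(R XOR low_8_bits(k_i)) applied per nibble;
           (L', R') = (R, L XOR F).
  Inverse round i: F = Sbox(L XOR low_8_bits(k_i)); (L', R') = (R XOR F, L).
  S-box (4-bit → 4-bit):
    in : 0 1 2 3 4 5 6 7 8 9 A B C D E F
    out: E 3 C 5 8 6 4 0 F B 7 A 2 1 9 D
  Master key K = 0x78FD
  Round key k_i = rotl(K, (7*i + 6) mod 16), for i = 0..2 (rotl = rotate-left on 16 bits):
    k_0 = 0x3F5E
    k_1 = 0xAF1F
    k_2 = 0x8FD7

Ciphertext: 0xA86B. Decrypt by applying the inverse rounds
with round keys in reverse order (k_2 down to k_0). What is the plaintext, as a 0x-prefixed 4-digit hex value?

s_0 = ciphertext = 0xA86B
s_1 = InvRound(s_0, k_2) = 0x66A8
s_2 = InvRound(s_1, k_1) = 0xA366
s_3 = InvRound(s_2, k_0) = 0xB7A3

0xB7A3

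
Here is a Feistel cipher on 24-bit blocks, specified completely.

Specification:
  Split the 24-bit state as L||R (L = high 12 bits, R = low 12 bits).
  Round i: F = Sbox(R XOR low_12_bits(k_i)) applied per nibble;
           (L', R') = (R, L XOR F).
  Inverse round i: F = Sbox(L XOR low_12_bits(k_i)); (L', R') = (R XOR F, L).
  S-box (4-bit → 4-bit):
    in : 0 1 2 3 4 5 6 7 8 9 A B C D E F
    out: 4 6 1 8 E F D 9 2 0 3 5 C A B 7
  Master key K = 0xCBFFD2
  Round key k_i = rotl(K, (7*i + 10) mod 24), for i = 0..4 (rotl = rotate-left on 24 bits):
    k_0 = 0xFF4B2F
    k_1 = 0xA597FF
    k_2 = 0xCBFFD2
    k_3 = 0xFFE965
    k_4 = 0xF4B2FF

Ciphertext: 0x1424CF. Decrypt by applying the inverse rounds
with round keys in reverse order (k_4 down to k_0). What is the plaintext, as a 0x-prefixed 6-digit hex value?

s_0 = ciphertext = 0x1424CF
s_1 = InvRound(s_0, k_4) = 0xC95142
s_2 = InvRound(s_1, k_3) = 0xE36C95
s_3 = InvRound(s_2, k_2) = 0xA2BE36
s_4 = InvRound(s_3, k_1) = 0x498A2B
s_5 = InvRound(s_4, k_0) = 0xD72498

0xD72498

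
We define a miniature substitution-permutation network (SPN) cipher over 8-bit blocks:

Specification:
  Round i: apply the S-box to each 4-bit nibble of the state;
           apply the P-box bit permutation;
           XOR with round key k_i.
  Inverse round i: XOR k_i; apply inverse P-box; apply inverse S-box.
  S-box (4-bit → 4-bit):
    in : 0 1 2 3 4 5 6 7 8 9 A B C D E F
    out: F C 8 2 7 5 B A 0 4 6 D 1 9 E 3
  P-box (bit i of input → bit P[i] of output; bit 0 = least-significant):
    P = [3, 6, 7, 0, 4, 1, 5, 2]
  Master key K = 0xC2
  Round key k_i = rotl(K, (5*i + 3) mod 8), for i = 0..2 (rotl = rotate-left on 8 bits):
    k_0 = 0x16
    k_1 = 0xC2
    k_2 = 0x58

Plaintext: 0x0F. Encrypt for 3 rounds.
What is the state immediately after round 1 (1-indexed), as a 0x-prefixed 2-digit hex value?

0x68

s_0 = plaintext = 0x0F
s_1 = Round(s_0, k_0) = 0x68
s_2 = Round(s_1, k_1) = 0xD4
s_3 = Round(s_2, k_2) = 0x84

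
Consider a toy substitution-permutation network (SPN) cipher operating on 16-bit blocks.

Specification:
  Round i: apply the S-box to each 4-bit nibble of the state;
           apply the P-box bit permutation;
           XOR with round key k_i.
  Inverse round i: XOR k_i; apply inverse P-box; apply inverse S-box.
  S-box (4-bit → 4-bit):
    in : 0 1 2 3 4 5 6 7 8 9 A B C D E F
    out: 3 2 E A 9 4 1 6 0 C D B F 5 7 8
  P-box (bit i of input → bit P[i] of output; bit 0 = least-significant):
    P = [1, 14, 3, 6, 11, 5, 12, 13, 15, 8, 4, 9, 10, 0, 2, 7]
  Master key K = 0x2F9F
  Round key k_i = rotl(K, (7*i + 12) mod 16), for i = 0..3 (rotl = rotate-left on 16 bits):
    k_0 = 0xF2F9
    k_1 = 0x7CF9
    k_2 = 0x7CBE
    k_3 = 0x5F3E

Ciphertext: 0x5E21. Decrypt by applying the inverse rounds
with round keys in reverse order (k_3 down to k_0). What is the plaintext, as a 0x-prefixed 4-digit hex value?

s_0 = ciphertext = 0x5E21
s_1 = InvRound(s_0, k_3) = 0x778D
s_2 = InvRound(s_1, k_2) = 0x1206
s_3 = InvRound(s_2, k_1) = 0xC9BC
s_4 = InvRound(s_3, k_0) = 0x73AF

0x73AF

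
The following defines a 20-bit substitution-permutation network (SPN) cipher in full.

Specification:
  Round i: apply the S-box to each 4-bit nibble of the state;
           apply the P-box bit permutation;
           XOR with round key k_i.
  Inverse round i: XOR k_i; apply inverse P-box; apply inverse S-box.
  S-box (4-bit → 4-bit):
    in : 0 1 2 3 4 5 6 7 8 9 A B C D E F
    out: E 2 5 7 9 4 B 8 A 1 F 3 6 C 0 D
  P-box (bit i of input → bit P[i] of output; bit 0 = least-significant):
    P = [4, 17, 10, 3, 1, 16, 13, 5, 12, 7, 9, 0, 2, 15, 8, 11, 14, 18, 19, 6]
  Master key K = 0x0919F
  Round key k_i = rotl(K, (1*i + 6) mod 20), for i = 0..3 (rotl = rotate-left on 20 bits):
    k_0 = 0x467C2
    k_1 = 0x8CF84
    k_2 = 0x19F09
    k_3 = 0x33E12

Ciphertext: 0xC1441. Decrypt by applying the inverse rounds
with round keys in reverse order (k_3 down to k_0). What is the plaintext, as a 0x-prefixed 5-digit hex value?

s_0 = ciphertext = 0xC1441
s_1 = InvRound(s_0, k_3) = 0x07D3B
s_2 = InvRound(s_1, k_2) = 0x915A9
s_3 = InvRound(s_2, k_1) = 0x96F87
s_4 = InvRound(s_3, k_0) = 0x0471E

0x0471E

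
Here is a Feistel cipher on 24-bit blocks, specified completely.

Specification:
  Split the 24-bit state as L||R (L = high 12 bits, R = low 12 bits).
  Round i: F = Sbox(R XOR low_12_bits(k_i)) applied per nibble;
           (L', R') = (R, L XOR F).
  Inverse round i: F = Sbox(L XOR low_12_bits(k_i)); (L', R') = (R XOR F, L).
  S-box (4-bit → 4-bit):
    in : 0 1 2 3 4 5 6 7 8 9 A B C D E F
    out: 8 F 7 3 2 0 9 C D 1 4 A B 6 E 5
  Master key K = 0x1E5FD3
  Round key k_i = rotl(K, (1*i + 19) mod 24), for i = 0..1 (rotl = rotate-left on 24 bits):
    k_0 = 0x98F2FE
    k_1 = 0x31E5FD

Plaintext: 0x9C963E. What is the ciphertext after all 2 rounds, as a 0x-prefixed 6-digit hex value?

s_0 = plaintext = 0x9C963E
s_1 = Round(s_0, k_0) = 0x63EB71
s_2 = Round(s_1, k_1) = 0xB718E5

0xB718E5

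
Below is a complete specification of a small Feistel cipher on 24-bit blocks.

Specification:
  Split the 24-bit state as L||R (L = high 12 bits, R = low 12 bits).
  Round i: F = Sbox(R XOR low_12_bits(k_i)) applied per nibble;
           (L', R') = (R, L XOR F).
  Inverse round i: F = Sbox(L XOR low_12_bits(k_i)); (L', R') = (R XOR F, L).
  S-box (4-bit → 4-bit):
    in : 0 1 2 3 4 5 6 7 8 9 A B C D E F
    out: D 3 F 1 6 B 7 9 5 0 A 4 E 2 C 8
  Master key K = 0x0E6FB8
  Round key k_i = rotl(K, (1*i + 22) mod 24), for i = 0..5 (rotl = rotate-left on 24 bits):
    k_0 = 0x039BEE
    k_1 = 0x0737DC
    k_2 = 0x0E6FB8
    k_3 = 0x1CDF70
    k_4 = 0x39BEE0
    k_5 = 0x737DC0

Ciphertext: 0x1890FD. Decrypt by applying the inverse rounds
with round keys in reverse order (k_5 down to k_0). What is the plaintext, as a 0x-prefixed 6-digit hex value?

s_0 = ciphertext = 0x1890FD
s_1 = InvRound(s_0, k_5) = 0xE9D189
s_2 = InvRound(s_1, k_4) = 0xC1BE9D
s_3 = InvRound(s_2, k_3) = 0xFE9C1B
s_4 = InvRound(s_3, k_2) = 0x1A8FE9
s_5 = InvRound(s_4, k_1) = 0x87F1A8
s_6 = InvRound(s_5, k_0) = 0x0AB87F

0x0AB87F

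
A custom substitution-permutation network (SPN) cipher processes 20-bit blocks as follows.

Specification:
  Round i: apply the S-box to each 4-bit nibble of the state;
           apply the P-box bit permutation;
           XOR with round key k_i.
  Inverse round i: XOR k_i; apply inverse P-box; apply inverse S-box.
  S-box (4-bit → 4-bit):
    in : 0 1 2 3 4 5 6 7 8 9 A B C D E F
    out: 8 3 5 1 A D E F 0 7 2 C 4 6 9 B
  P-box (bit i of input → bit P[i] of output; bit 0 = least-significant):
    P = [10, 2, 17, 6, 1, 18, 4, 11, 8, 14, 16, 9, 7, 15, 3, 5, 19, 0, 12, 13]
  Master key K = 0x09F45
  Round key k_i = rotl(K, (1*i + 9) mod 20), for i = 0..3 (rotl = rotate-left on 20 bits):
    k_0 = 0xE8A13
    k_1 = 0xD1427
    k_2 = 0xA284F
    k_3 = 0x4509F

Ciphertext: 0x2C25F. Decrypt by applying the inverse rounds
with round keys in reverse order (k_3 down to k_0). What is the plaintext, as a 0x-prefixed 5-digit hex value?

s_0 = ciphertext = 0x2C25F
s_1 = InvRound(s_0, k_3) = 0xC10AB
s_2 = InvRound(s_1, k_2) = 0xBE846
s_3 = InvRound(s_2, k_1) = 0x64A45
s_4 = InvRound(s_3, k_0) = 0x3AA24

0x3AA24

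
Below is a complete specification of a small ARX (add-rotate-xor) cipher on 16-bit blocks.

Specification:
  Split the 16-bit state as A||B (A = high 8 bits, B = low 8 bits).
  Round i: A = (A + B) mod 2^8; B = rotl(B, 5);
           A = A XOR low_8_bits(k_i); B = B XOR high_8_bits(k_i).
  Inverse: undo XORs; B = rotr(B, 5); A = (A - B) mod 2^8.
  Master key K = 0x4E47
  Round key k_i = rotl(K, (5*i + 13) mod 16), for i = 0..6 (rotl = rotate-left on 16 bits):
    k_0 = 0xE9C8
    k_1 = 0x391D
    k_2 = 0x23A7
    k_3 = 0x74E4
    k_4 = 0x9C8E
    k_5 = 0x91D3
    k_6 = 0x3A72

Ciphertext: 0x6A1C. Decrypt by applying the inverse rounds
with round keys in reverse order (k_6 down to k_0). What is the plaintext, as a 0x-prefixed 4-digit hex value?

s_0 = ciphertext = 0x6A1C
s_1 = InvRound(s_0, k_6) = 0xE731
s_2 = InvRound(s_1, k_5) = 0x2F05
s_3 = InvRound(s_2, k_4) = 0xD5CC
s_4 = InvRound(s_3, k_3) = 0x6CC5
s_5 = InvRound(s_4, k_2) = 0x9437
s_6 = InvRound(s_5, k_1) = 0x1970
s_7 = InvRound(s_6, k_0) = 0x05CC

0x05CC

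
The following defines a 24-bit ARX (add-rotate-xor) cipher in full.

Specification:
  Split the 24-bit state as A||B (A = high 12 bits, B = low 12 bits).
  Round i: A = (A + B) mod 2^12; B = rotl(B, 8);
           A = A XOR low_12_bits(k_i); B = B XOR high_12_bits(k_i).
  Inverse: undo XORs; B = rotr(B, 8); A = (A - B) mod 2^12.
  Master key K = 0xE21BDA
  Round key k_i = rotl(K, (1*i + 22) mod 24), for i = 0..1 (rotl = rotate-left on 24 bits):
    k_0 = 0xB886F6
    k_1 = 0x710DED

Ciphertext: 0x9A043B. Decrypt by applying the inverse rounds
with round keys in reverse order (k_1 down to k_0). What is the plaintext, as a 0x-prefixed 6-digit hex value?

0x3B33B9

s_0 = ciphertext = 0x9A043B
s_1 = InvRound(s_0, k_1) = 0x19A2B3
s_2 = InvRound(s_1, k_0) = 0x3B33B9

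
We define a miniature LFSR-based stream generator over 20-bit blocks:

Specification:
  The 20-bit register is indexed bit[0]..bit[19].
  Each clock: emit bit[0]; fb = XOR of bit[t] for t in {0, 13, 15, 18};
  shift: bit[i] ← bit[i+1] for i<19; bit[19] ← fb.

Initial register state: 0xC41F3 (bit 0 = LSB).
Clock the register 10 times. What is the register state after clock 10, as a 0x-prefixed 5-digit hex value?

0xF0B10

reg_0 = 0xC41F3
clock 1: out=1, reg = 0x620F9
clock 2: out=1, reg = 0xB107C
clock 3: out=0, reg = 0x5883E
clock 4: out=0, reg = 0x2C41F
clock 5: out=1, reg = 0x1620F
clock 6: out=1, reg = 0x0B107
clock 7: out=1, reg = 0x85883
clock 8: out=1, reg = 0xC2C41
clock 9: out=1, reg = 0xE1620
clock 10: out=0, reg = 0xF0B10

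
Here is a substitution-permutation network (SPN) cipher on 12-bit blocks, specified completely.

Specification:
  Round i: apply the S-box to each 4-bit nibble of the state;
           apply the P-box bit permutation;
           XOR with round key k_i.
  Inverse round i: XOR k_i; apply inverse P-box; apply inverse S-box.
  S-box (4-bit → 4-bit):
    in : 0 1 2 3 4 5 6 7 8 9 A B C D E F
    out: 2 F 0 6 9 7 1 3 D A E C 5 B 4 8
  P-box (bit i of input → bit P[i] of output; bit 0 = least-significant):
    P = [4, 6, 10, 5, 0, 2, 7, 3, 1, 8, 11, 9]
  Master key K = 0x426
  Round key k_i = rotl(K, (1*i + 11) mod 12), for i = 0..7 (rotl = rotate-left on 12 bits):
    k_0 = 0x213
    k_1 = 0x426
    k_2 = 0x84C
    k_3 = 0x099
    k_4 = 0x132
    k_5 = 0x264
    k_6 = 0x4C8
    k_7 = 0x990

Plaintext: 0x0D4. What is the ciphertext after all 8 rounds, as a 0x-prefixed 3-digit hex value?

0xBBD

s_0 = plaintext = 0x0D4
s_1 = Round(s_0, k_0) = 0x32E
s_2 = Round(s_1, k_1) = 0x926
s_3 = Round(s_2, k_2) = 0xB5C
s_4 = Round(s_3, k_3) = 0xE0C
s_5 = Round(s_4, k_4) = 0xD26
s_6 = Round(s_5, k_5) = 0x176
s_7 = Round(s_6, k_6) = 0xFDF
s_8 = Round(s_7, k_7) = 0xBBD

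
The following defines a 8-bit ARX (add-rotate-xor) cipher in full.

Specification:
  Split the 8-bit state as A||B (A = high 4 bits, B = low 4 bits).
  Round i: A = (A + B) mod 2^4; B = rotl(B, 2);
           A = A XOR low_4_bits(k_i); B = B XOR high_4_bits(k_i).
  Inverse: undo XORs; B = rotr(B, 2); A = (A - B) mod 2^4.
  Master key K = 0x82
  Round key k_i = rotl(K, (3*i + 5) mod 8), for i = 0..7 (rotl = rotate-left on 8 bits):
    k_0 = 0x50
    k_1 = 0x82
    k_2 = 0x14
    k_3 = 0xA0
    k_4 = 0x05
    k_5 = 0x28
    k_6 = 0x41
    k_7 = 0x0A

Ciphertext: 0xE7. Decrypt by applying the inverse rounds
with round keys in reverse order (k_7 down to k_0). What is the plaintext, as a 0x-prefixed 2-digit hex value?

0x07

s_0 = ciphertext = 0xE7
s_1 = InvRound(s_0, k_7) = 0x7D
s_2 = InvRound(s_1, k_6) = 0x06
s_3 = InvRound(s_2, k_5) = 0x71
s_4 = InvRound(s_3, k_4) = 0xE4
s_5 = InvRound(s_4, k_3) = 0x3B
s_6 = InvRound(s_5, k_2) = 0xDA
s_7 = InvRound(s_6, k_1) = 0x78
s_8 = InvRound(s_7, k_0) = 0x07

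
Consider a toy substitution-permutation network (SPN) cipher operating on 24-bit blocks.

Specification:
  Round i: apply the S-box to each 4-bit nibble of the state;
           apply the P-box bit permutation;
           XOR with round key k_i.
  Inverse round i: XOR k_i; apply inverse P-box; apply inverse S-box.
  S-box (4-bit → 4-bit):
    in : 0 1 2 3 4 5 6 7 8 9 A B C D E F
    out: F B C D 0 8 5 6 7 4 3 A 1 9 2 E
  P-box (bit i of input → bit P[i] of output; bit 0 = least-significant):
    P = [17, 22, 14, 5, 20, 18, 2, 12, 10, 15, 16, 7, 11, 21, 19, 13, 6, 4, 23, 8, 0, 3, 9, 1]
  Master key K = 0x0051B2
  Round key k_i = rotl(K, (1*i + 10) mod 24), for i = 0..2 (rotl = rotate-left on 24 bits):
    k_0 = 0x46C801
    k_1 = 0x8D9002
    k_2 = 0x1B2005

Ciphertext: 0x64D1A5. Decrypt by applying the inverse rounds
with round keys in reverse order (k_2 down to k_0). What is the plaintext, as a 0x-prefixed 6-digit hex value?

s_0 = ciphertext = 0x64D1A5
s_1 = InvRound(s_0, k_2) = 0x45FF10
s_2 = InvRound(s_1, k_1) = 0x2F3C47
s_3 = InvRound(s_2, k_0) = 0x5CF827

0x5CF827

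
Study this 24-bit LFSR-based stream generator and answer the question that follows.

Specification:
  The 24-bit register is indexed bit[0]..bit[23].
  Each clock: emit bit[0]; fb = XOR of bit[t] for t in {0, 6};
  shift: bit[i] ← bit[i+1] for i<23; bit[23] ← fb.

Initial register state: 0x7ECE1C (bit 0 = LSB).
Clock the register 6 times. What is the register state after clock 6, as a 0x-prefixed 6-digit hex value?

0x91FB38

reg_0 = 0x7ECE1C
clock 1: out=0, reg = 0x3F670E
clock 2: out=0, reg = 0x1FB387
clock 3: out=1, reg = 0x8FD9C3
clock 4: out=1, reg = 0x47ECE1
clock 5: out=1, reg = 0x23F670
clock 6: out=0, reg = 0x91FB38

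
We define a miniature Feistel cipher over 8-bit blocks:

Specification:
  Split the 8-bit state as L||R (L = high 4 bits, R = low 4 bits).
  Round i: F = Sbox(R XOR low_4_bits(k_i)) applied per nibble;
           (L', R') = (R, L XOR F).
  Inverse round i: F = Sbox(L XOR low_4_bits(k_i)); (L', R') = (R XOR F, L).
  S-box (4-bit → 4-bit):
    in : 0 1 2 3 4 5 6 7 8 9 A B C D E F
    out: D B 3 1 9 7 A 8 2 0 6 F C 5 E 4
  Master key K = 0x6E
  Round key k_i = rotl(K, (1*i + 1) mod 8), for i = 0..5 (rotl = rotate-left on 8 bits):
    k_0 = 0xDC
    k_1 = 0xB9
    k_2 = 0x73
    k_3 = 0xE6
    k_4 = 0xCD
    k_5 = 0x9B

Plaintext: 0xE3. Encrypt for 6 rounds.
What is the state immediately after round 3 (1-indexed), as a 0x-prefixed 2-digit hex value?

s_0 = plaintext = 0xE3
s_1 = Round(s_0, k_0) = 0x3A
s_2 = Round(s_1, k_1) = 0xA2
s_3 = Round(s_2, k_2) = 0x21
s_4 = Round(s_3, k_3) = 0x1A
s_5 = Round(s_4, k_4) = 0xA9
s_6 = Round(s_5, k_5) = 0x99

0x21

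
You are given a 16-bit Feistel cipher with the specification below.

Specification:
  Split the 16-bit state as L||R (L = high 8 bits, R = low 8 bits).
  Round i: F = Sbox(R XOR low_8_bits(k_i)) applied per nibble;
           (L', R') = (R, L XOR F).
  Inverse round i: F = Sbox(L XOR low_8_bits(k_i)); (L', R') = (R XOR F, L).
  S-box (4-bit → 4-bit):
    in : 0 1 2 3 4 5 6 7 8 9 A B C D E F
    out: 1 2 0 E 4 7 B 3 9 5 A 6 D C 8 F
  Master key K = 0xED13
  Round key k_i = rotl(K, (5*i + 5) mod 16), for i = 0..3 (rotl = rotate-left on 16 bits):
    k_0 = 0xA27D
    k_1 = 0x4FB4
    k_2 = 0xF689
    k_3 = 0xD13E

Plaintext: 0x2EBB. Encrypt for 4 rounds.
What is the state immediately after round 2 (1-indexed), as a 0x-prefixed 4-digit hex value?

s_0 = plaintext = 0x2EBB
s_1 = Round(s_0, k_0) = 0xBBF5
s_2 = Round(s_1, k_1) = 0xF5F9
s_3 = Round(s_2, k_2) = 0xF9C4
s_4 = Round(s_3, k_3) = 0xC403

0xF5F9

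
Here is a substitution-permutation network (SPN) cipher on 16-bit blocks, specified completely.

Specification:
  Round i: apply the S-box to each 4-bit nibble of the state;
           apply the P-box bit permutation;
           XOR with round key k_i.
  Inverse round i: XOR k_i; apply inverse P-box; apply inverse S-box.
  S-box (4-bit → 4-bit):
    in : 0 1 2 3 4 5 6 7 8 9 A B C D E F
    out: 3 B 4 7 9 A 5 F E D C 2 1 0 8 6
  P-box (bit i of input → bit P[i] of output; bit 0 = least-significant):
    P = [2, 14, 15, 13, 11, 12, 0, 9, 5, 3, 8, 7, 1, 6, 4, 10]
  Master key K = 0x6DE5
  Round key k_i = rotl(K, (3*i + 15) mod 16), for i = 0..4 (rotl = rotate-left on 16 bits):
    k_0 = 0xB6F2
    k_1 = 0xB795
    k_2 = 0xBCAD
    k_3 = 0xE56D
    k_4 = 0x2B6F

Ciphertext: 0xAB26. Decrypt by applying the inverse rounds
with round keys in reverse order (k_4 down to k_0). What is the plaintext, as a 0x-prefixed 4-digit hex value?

0x19BC

s_0 = ciphertext = 0xAB26
s_1 = InvRound(s_0, k_4) = 0xBB22
s_2 = InvRound(s_1, k_3) = 0x1B70
s_3 = InvRound(s_2, k_2) = 0x88A9
s_4 = InvRound(s_3, k_1) = 0xA314
s_5 = InvRound(s_4, k_0) = 0x19BC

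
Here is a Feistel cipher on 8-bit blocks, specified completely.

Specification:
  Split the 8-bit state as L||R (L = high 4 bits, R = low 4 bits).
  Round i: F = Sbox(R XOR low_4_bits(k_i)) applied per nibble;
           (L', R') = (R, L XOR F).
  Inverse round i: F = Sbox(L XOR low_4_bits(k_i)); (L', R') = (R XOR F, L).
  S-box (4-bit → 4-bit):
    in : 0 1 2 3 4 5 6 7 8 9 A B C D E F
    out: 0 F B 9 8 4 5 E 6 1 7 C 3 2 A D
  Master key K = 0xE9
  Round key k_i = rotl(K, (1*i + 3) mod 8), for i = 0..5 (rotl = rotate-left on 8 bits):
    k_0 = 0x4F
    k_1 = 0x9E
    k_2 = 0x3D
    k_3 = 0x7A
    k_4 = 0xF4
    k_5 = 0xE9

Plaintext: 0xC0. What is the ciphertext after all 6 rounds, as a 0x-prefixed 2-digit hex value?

0x52

s_0 = plaintext = 0xC0
s_1 = Round(s_0, k_0) = 0x01
s_2 = Round(s_1, k_1) = 0x1D
s_3 = Round(s_2, k_2) = 0xD1
s_4 = Round(s_3, k_3) = 0x11
s_5 = Round(s_4, k_4) = 0x15
s_6 = Round(s_5, k_5) = 0x52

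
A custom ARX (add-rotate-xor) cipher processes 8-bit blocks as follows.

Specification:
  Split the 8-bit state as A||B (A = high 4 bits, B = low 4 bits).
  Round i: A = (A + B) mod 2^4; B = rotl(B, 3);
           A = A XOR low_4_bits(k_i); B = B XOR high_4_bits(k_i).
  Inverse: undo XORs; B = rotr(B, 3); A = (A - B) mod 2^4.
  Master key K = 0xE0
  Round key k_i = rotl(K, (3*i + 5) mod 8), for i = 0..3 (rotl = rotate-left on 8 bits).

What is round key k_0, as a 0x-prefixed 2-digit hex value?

K = 0xE0
k_0 = rotl(K, (3*0+5) mod 8) = rotl(K, 5) = 0x1C

0x1C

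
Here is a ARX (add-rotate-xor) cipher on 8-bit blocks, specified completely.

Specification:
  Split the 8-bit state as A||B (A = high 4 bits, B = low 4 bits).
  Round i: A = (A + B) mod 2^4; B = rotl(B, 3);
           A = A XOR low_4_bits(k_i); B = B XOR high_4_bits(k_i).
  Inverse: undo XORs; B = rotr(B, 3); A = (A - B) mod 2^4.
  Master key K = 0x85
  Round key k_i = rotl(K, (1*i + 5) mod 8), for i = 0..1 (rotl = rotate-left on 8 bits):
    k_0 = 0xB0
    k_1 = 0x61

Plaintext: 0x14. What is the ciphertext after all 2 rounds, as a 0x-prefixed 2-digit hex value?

s_0 = plaintext = 0x14
s_1 = Round(s_0, k_0) = 0x59
s_2 = Round(s_1, k_1) = 0xFA

0xFA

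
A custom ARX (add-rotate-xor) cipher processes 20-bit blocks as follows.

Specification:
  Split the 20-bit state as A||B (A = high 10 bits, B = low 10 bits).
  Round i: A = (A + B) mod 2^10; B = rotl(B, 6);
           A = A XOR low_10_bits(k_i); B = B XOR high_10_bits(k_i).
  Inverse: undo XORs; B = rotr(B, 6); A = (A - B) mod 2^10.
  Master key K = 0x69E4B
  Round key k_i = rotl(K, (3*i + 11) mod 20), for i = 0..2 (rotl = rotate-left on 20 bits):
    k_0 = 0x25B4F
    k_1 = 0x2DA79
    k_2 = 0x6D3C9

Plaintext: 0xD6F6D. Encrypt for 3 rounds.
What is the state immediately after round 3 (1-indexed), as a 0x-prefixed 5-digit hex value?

0x1BFBC

s_0 = plaintext = 0xD6F6D
s_1 = Round(s_0, k_0) = 0x61FE0
s_2 = Round(s_1, k_1) = 0xC7888
s_3 = Round(s_2, k_2) = 0x1BFBC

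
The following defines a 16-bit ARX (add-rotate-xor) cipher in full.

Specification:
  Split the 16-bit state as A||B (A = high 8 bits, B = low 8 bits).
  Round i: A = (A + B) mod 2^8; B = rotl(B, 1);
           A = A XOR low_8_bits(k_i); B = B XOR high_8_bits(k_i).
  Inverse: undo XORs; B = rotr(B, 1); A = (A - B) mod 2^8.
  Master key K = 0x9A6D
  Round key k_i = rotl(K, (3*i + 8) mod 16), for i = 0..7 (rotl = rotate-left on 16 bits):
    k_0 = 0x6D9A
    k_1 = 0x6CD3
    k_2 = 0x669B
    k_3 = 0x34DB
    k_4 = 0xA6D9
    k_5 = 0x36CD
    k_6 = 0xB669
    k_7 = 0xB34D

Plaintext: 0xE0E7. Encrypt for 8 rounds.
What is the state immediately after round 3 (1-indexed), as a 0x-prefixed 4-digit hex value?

s_0 = plaintext = 0xE0E7
s_1 = Round(s_0, k_0) = 0x5DA2
s_2 = Round(s_1, k_1) = 0x2C29
s_3 = Round(s_2, k_2) = 0xCE34
s_4 = Round(s_3, k_3) = 0xD95C
s_5 = Round(s_4, k_4) = 0xEC1E
s_6 = Round(s_5, k_5) = 0xC70A
s_7 = Round(s_6, k_6) = 0xB8A2
s_8 = Round(s_7, k_7) = 0x17F6

0xCE34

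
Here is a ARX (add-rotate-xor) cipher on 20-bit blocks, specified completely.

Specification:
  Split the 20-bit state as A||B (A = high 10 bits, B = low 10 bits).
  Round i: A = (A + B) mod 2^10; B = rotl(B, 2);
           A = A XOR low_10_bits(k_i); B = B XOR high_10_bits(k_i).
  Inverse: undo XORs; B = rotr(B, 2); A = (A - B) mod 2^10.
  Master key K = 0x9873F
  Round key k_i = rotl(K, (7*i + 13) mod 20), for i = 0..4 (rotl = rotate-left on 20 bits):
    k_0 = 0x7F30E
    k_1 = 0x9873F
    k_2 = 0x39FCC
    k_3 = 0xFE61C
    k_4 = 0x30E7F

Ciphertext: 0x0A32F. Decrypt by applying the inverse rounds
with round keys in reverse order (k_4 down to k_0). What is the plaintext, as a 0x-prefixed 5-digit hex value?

s_0 = ciphertext = 0x0A32F
s_1 = InvRound(s_0, k_4) = 0x570FB
s_2 = InvRound(s_1, k_3) = 0x202C0
s_3 = InvRound(s_2, k_2) = 0xF0F89
s_4 = InvRound(s_3, k_1) = 0x2087A
s_5 = InvRound(s_4, k_0) = 0x4AE61

0x4AE61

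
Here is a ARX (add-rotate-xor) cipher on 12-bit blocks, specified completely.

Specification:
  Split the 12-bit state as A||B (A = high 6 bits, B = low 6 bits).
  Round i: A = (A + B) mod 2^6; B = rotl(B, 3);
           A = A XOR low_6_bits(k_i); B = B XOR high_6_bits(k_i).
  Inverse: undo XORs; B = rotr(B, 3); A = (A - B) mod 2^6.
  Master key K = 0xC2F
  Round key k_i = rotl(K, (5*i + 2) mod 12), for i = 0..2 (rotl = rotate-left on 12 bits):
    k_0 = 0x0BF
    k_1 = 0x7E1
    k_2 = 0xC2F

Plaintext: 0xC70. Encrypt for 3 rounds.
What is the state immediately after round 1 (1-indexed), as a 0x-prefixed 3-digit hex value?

0x784

s_0 = plaintext = 0xC70
s_1 = Round(s_0, k_0) = 0x784
s_2 = Round(s_1, k_1) = 0x0FF
s_3 = Round(s_2, k_2) = 0xB4F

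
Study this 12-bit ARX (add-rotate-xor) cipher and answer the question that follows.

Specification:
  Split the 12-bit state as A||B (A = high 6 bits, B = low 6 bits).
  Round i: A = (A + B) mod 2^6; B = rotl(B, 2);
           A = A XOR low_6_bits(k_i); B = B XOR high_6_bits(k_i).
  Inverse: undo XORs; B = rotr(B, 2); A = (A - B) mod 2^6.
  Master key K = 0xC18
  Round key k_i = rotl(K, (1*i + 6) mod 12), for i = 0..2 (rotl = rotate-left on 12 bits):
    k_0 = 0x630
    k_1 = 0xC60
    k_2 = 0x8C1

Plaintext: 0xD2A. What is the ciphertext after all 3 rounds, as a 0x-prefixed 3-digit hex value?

0xEC8

s_0 = plaintext = 0xD2A
s_1 = Round(s_0, k_0) = 0xBB2
s_2 = Round(s_1, k_1) = 0x03A
s_3 = Round(s_2, k_2) = 0xEC8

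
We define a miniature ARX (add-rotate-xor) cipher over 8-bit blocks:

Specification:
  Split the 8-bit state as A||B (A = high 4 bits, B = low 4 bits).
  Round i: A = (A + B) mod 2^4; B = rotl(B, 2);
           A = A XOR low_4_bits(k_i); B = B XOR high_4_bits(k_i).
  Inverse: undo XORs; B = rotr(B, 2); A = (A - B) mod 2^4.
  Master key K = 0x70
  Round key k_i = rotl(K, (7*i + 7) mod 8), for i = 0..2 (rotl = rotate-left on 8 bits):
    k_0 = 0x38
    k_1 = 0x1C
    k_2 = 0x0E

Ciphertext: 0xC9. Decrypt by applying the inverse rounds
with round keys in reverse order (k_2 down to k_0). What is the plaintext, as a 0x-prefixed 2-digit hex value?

s_0 = ciphertext = 0xC9
s_1 = InvRound(s_0, k_2) = 0xC6
s_2 = InvRound(s_1, k_1) = 0x3D
s_3 = InvRound(s_2, k_0) = 0x0B

0x0B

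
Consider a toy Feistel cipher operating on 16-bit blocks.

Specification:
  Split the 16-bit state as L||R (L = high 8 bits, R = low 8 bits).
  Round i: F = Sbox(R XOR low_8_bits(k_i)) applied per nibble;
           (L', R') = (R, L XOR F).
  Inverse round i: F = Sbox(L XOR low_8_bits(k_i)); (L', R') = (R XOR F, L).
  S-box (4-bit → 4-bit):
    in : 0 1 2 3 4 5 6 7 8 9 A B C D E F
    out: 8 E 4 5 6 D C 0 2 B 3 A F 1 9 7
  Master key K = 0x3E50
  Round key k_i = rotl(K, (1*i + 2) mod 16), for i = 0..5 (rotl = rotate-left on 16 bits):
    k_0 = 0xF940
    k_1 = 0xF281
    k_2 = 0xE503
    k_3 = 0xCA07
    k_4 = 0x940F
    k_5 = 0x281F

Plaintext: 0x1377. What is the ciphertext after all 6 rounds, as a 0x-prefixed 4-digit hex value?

0x0EA2

s_0 = plaintext = 0x1377
s_1 = Round(s_0, k_0) = 0x7743
s_2 = Round(s_1, k_1) = 0x4383
s_3 = Round(s_2, k_2) = 0x836B
s_4 = Round(s_3, k_3) = 0x6B4C
s_5 = Round(s_4, k_4) = 0x4C0E
s_6 = Round(s_5, k_5) = 0x0EA2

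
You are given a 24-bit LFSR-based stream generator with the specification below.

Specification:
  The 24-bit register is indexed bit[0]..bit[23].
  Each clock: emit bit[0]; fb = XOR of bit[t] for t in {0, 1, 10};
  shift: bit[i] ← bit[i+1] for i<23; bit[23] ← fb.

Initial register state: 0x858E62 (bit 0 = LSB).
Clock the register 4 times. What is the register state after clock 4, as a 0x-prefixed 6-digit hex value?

0x0858E6

reg_0 = 0x858E62
clock 1: out=0, reg = 0x42C731
clock 2: out=1, reg = 0x216398
clock 3: out=0, reg = 0x10B1CC
clock 4: out=0, reg = 0x0858E6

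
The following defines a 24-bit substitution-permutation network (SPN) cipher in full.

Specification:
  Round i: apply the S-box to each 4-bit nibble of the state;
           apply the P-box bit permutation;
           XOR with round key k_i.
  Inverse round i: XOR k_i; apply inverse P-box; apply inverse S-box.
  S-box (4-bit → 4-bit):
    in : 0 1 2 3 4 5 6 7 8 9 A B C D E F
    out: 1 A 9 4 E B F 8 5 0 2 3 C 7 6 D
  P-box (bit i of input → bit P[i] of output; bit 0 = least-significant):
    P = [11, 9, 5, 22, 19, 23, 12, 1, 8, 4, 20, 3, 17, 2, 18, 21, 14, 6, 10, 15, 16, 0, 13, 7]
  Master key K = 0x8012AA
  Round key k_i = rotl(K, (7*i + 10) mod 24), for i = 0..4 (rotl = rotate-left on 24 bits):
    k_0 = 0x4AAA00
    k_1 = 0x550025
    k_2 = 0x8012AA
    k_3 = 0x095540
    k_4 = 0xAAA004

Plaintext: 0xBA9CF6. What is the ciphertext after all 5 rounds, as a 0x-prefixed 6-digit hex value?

0xB55CB8

s_0 = plaintext = 0xBA9CF6
s_1 = Round(s_0, k_0) = 0x13B06B
s_2 = Round(s_1, k_1) = 0xDF1FA2
s_3 = Round(s_2, k_2) = 0x71FFA7
s_4 = Round(s_3, k_3) = 0xFFD488
s_5 = Round(s_4, k_4) = 0xB55CB8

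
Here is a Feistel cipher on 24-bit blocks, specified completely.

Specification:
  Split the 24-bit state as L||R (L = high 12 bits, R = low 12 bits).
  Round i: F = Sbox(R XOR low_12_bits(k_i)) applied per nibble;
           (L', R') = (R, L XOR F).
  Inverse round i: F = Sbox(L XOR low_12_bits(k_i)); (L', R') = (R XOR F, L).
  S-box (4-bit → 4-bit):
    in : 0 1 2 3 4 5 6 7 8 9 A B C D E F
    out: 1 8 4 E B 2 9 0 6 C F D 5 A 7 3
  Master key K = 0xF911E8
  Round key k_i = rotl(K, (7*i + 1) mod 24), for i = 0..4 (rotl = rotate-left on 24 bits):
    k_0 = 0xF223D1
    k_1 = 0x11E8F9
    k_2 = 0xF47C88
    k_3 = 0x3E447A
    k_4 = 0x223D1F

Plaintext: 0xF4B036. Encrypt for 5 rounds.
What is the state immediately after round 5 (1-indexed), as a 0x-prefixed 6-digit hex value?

s_0 = plaintext = 0xF4B036
s_1 = Round(s_0, k_0) = 0x03613B
s_2 = Round(s_1, k_1) = 0x13BC62
s_3 = Round(s_2, k_2) = 0xC62044
s_4 = Round(s_3, k_3) = 0x044785
s_5 = Round(s_4, k_4) = 0x785F8B

0x785F8B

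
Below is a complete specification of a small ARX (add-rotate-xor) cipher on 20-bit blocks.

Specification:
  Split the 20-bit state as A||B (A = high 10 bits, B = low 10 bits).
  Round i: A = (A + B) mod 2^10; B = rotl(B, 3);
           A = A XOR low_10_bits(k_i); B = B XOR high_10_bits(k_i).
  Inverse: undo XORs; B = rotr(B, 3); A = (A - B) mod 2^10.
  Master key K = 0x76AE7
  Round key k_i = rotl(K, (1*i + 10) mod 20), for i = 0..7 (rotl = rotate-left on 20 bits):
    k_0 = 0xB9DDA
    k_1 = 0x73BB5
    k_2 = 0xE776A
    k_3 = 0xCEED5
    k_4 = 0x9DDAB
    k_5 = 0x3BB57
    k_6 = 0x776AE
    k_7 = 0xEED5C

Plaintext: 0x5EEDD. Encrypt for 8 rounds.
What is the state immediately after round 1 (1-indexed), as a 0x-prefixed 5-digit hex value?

0x6080A

s_0 = plaintext = 0x5EEDD
s_1 = Round(s_0, k_0) = 0x6080A
s_2 = Round(s_1, k_1) = 0x8E59E
s_3 = Round(s_2, k_2) = 0x2F76E
s_4 = Round(s_3, k_3) = 0xBF84D
s_5 = Round(s_4, k_4) = 0xB801F
s_6 = Round(s_5, k_5) = 0x6A016
s_7 = Round(s_6, k_6) = 0xC416D
s_8 = Round(s_7, k_7) = 0x484D1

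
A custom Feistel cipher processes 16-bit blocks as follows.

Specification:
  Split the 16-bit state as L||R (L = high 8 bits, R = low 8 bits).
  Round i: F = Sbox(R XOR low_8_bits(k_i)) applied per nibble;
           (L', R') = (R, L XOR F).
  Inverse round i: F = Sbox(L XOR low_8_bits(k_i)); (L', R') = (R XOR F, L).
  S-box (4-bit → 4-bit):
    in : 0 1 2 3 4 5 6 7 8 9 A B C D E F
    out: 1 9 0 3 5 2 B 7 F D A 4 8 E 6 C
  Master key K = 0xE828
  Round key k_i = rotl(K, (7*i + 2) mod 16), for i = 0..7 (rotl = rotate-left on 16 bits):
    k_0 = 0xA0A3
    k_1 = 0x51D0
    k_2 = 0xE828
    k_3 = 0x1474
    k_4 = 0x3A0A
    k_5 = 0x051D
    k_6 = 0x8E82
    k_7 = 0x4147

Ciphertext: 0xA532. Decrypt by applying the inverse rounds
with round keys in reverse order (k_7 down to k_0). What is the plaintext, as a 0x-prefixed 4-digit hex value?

0x73E6

s_0 = ciphertext = 0xA532
s_1 = InvRound(s_0, k_7) = 0x52A5
s_2 = InvRound(s_1, k_6) = 0x4452
s_3 = InvRound(s_2, k_5) = 0x7F44
s_4 = InvRound(s_3, k_4) = 0x367F
s_5 = InvRound(s_4, k_3) = 0x2F36
s_6 = InvRound(s_5, k_2) = 0x212F
s_7 = InvRound(s_6, k_1) = 0xE621
s_8 = InvRound(s_7, k_0) = 0x73E6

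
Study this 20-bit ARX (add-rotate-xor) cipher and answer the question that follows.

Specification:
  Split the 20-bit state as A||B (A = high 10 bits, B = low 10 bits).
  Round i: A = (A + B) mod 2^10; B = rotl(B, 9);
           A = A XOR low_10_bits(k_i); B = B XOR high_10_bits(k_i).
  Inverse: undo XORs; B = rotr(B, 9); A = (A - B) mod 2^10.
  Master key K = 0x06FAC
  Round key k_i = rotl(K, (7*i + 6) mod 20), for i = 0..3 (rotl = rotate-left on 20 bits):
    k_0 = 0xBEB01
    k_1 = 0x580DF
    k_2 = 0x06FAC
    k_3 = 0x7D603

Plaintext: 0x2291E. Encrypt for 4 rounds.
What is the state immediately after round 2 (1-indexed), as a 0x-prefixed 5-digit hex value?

0x7065A

s_0 = plaintext = 0x2291E
s_1 = Round(s_0, k_0) = 0xAA675
s_2 = Round(s_1, k_1) = 0x7065A
s_3 = Round(s_2, k_2) = 0xEDD36
s_4 = Round(s_3, k_3) = 0xBB96E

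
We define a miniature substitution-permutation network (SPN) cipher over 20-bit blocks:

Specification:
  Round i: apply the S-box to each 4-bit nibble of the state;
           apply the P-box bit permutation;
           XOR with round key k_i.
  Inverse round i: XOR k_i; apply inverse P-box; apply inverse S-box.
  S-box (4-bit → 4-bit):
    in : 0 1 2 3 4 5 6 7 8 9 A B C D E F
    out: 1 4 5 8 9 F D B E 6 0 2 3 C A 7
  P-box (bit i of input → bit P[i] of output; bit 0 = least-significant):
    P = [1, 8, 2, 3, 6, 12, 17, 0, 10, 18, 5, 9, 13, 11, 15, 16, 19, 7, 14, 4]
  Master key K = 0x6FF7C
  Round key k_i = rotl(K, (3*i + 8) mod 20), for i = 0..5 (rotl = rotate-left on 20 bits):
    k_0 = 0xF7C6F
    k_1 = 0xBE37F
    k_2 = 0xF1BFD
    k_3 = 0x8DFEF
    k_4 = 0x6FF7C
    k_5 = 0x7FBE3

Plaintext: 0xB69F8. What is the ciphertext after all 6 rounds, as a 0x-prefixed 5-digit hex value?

s_0 = plaintext = 0xB69F8
s_1 = Round(s_0, k_0) = 0x8CD83
s_2 = Round(s_1, k_1) = 0x999C6
s_3 = Round(s_2, k_2) = 0xBC313
s_4 = Round(s_3, k_3) = 0xAF567
s_5 = Round(s_4, k_4) = 0x05017
s_6 = Round(s_5, k_5) = 0xC56E9

0xC56E9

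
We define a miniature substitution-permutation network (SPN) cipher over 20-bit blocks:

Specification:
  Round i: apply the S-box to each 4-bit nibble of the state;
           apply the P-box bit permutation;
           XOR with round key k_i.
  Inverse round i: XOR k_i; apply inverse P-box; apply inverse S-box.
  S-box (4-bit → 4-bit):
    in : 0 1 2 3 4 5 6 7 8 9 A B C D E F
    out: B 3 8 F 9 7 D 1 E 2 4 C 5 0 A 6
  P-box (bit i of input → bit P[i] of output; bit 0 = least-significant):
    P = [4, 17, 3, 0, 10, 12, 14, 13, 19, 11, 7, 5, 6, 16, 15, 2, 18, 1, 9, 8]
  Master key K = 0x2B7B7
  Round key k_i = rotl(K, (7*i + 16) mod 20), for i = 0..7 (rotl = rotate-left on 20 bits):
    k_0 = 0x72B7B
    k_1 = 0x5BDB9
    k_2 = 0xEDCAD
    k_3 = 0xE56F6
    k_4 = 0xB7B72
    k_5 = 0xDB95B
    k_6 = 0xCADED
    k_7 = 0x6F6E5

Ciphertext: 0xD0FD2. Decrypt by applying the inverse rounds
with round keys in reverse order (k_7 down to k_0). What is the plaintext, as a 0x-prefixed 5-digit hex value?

0x7252B

s_0 = ciphertext = 0xD0FD2
s_1 = InvRound(s_0, k_7) = 0xE8080
s_2 = InvRound(s_1, k_6) = 0x24E48
s_3 = InvRound(s_2, k_5) = 0x3F730
s_4 = InvRound(s_3, k_4) = 0x9C17D
s_5 = InvRound(s_4, k_3) = 0x3FA18
s_6 = InvRound(s_5, k_2) = 0xCE644
s_7 = InvRound(s_6, k_1) = 0xB03F6
s_8 = InvRound(s_7, k_0) = 0x7252B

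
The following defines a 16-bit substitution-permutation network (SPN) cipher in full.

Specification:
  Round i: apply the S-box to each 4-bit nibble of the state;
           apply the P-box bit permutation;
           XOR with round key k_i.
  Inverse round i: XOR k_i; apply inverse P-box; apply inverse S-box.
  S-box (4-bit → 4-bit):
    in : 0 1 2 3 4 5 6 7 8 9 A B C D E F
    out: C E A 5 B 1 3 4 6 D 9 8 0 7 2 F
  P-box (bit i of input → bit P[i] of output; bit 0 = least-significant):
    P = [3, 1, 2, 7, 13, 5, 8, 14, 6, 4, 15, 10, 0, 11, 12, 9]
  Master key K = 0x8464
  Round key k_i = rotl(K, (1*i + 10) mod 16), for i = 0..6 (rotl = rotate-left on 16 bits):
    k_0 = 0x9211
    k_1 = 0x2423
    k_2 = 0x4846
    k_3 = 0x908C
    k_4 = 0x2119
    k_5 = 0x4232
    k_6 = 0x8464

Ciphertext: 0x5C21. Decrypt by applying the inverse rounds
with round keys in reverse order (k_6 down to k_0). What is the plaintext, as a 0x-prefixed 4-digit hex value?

0x8706

s_0 = ciphertext = 0x5C21
s_1 = InvRound(s_0, k_6) = 0xD3B7
s_2 = InvRound(s_1, k_5) = 0x3770
s_3 = InvRound(s_2, k_4) = 0x9AE5
s_4 = InvRound(s_3, k_3) = 0x45E5
s_5 = InvRound(s_4, k_2) = 0x6B82
s_6 = InvRound(s_5, k_1) = 0x4B1B
s_7 = InvRound(s_6, k_0) = 0x8706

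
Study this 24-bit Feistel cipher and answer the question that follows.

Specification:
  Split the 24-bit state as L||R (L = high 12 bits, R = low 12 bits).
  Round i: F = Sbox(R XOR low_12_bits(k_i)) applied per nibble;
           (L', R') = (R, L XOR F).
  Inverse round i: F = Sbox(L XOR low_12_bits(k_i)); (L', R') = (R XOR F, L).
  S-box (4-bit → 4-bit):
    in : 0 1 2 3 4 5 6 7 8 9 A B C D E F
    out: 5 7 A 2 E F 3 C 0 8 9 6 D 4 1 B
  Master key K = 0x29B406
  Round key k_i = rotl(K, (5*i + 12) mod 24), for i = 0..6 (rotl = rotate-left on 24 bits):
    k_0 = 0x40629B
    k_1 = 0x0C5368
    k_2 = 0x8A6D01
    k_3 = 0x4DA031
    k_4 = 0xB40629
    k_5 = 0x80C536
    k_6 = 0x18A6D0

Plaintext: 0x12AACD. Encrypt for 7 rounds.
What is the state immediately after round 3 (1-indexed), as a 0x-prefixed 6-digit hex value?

0x0AA54F

s_0 = plaintext = 0x12AACD
s_1 = Round(s_0, k_0) = 0xACD1D9
s_2 = Round(s_1, k_1) = 0x1D90AA
s_3 = Round(s_2, k_2) = 0x0AA54F
s_4 = Round(s_3, k_3) = 0x54FF6B
s_5 = Round(s_4, k_4) = 0xF6BDA5
s_6 = Round(s_5, k_5) = 0xDA5FE9
s_7 = Round(s_6, k_6) = 0xFE958D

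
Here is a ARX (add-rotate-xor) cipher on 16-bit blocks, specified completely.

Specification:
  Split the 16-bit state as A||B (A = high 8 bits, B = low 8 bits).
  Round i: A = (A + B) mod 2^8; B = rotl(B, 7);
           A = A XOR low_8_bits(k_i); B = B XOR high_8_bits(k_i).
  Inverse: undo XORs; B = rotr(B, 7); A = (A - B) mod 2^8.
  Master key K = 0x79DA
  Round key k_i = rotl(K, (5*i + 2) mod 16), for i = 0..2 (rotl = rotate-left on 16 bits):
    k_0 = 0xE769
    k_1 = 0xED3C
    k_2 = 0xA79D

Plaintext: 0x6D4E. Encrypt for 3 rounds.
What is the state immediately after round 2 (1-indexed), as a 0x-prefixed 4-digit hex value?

s_0 = plaintext = 0x6D4E
s_1 = Round(s_0, k_0) = 0xD2C0
s_2 = Round(s_1, k_1) = 0xAE8D
s_3 = Round(s_2, k_2) = 0xA661

0xAE8D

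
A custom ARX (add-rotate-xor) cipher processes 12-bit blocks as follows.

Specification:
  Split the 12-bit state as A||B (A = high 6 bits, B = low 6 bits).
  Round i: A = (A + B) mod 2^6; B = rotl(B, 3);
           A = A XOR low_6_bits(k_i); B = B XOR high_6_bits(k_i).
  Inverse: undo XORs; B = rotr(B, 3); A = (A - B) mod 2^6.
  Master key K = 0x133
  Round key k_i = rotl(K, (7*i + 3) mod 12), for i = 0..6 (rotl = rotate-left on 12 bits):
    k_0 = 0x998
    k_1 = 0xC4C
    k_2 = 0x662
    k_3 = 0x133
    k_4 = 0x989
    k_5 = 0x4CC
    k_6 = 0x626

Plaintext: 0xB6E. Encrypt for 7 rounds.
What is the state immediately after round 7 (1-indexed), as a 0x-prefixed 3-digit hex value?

s_0 = plaintext = 0xB6E
s_1 = Round(s_0, k_0) = 0x0D3
s_2 = Round(s_1, k_1) = 0x6AB
s_3 = Round(s_2, k_2) = 0x9C4
s_4 = Round(s_3, k_3) = 0x624
s_5 = Round(s_4, k_4) = 0xD42
s_6 = Round(s_5, k_5) = 0xEC3
s_7 = Round(s_6, k_6) = 0x600

0x600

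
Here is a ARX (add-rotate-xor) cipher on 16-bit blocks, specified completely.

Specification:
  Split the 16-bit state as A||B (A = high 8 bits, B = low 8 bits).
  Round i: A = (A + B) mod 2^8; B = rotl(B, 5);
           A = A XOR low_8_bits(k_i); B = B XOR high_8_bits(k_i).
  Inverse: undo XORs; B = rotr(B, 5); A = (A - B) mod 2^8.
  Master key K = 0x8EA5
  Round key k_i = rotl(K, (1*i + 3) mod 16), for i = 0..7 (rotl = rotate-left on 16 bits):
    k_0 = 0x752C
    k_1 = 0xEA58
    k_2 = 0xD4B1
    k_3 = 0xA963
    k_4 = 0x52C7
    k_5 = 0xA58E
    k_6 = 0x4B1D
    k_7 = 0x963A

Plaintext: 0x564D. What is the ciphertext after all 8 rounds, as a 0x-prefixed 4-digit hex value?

0x812F

s_0 = plaintext = 0x564D
s_1 = Round(s_0, k_0) = 0x8FDC
s_2 = Round(s_1, k_1) = 0x3371
s_3 = Round(s_2, k_2) = 0x15FA
s_4 = Round(s_3, k_3) = 0x6CF6
s_5 = Round(s_4, k_4) = 0xA58C
s_6 = Round(s_5, k_5) = 0xBF34
s_7 = Round(s_6, k_6) = 0xEECD
s_8 = Round(s_7, k_7) = 0x812F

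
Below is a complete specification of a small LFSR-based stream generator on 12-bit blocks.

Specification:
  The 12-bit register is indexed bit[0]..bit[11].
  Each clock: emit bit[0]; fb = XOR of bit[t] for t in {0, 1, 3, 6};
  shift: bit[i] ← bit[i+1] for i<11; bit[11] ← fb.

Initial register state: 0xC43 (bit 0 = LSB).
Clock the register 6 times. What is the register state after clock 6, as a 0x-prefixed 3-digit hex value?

reg_0 = 0xC43
clock 1: out=1, reg = 0xE21
clock 2: out=1, reg = 0xF10
clock 3: out=0, reg = 0x788
clock 4: out=0, reg = 0xBC4
clock 5: out=0, reg = 0xDE2
clock 6: out=0, reg = 0x6F1

0x6F1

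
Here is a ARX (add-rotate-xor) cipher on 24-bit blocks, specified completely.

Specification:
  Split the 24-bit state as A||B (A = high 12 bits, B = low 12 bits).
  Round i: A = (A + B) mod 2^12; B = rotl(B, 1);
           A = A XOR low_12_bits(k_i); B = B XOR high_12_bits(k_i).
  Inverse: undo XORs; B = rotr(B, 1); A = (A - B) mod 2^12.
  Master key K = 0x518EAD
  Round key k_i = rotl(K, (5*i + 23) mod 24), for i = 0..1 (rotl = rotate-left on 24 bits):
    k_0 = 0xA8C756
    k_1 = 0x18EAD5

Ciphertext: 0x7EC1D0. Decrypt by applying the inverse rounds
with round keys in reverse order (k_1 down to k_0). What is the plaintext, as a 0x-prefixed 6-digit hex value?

s_0 = ciphertext = 0x7EC1D0
s_1 = InvRound(s_0, k_1) = 0xD0A02F
s_2 = InvRound(s_1, k_0) = 0xD0BD51

0xD0BD51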